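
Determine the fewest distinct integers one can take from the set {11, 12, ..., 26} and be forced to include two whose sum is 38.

Two chosen integers sum to 38 exactly when both halves of some pair {x, 38−x} with 12 ≤ x ≤ 38−x ≤ 26 are chosen — 7 such pairs.
The remaining 2 elements (those with no distinct partner in range) can never complete a 38-sum, so the worst case takes all of them and one from each pair: 2 + 7 = 9.
The 10th integer has to be the second member of some pair, so 9 + 1 = 10.

10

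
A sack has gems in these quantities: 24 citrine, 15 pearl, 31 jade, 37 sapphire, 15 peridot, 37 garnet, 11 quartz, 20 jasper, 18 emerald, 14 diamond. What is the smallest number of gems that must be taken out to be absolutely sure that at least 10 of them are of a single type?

By the pigeonhole principle, the 10 types are the holes; the gems drawn are the pigeons.
To avoid 10 of any one type, the worst case takes at most 9 of each type.
That gives 9 + 9 + 9 + 9 + 9 + 9 + 9 + 9 + 9 + 9 = 90 gems with no type reaching 10.
The next gem forces some type to 10, so 90 + 1 = 91.

91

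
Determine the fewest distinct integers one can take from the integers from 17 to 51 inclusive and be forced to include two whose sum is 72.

21

Two chosen integers sum to 72 exactly when both halves of some pair {x, 72−x} with 21 ≤ x ≤ 72−x ≤ 51 are chosen — 15 such pairs.
The remaining 5 elements (those with no distinct partner in range) can never complete a 72-sum, so the worst case takes all of them and one from each pair: 5 + 15 = 20.
By pigeonhole, the 21st integer has to be the second member of some pair, so 20 + 1 = 21.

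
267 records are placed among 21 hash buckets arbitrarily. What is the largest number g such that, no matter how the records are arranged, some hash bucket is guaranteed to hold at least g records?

13

The 21 hash buckets are the holes and the 267 records are the pigeons.
If every hash bucket held at most 12 records, the total would be at most 21 × 12 = 252, which is less than 267.
So some hash bucket holds at least ⌈267/21⌉ = 13 records.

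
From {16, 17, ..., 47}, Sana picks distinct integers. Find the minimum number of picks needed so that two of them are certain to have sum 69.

Two chosen integers sum to 69 exactly when both halves of some pair {x, 69−x} with 22 ≤ x ≤ 69−x ≤ 47 are chosen — 13 such pairs.
The remaining 6 elements (those with no distinct partner in range) can never complete a 69-sum, so the worst case takes all of them and one from each pair: 6 + 13 = 19.
By pigeonhole, the 20th integer has to be the second member of some pair, so 19 + 1 = 20.

20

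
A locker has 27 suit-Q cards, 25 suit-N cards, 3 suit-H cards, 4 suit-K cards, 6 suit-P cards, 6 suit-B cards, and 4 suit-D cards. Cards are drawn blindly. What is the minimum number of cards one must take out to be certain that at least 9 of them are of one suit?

By the pigeonhole principle, the 7 suits are the holes; the cards drawn are the pigeons.
To avoid 9 of any one suit, the worst case takes at most 8 of each suit, or every card of a suit that has fewer than 8.
That gives 8 + 8 + 3 + 4 + 6 + 6 + 4 = 39 cards with no suit reaching 9.
The next card forces some suit to 9, so 39 + 1 = 40.

40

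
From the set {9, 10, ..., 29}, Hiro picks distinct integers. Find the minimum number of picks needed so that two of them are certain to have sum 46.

16

A set avoiding the sum 46 can contain at most one of each pair {x, 46−x}, plus the 9 elements whose complement lies outside the range or equal to its own complement.
The integers 9, …, 23 (15 of them) are such a set: any two sum to at least 9+10 = 19 and at most 22+23 = 45 < 46.
By the pigeonhole principle, any 16th integer completes one of the 6 pairs, so 16 choices force a sum of 46.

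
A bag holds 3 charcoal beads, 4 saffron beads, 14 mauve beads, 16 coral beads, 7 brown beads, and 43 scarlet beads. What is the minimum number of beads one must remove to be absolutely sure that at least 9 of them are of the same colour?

39

An adversary could hand out at most 8 beads per colour (charcoal, saffron, brown run out sooner): 3 + 4 + 8 + 8 + 7 + 8 = 38 beads and still no colour has 9.
One more bead lands in a colour already at 8, so 39 draws are enough and 38 are not.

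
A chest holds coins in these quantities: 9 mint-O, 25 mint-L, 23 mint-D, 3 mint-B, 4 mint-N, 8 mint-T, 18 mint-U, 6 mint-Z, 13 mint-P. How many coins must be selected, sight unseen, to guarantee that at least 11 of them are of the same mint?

An adversary could hand out at most 10 coins per mint (5 mints run out sooner): 9 + 10 + 10 + 3 + 4 + 8 + 10 + 6 + 10 = 70 coins and still no mint has 11.
By the pigeonhole principle, one more coin lands in a mint already at 10, so 71 draws are enough and 70 are not.

71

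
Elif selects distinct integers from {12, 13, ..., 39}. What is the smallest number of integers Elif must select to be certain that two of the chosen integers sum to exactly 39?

21

A set avoiding the sum 39 can contain at most one of each pair {x, 39−x}, plus the 12 elements whose complement lies outside the range.
The integers 20, …, 39 (20 of them) are such a set: any two sum to at least 20+21 = 41 > 39.
By the pigeonhole principle, any 21st integer completes one of the 8 pairs, so 21 choices force a sum of 39.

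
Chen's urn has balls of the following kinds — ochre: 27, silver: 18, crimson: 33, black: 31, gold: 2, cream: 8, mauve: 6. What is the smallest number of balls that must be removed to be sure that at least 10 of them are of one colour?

An adversary could hand out at most 9 balls per colour (gold, cream, mauve run out sooner): 9 + 9 + 9 + 9 + 2 + 8 + 6 = 52 balls and still no colour has 10.
One more ball lands in a colour already at 9, so 53 draws are enough and 52 are not.

53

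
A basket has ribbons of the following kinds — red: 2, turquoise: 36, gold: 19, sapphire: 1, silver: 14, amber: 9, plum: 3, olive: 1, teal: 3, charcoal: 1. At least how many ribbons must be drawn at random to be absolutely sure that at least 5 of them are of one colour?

28

By pigeonhole, the 10 colours are the holes; the ribbons drawn are the pigeons.
To avoid 5 of any one colour, the worst case takes at most 4 of each colour, or every ribbon of a colour that has fewer than 4.
That gives 2 + 4 + 4 + 1 + 4 + 4 + 3 + 1 + 3 + 1 = 27 ribbons with no colour reaching 5.
The next ribbon forces some colour to 5, so 27 + 1 = 28.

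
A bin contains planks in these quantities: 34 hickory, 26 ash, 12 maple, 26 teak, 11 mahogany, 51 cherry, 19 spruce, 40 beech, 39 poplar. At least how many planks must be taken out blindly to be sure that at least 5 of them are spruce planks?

244

In the worst case for collecting spruce planks, every non-spruce plank comes out first.
There are 34 + 26 + 12 + 26 + 11 + 51 + 40 + 39 = 239 non-spruce planks altogether.
After those, each further plank must be spruce, so 239 + 5 = 244 draws guarantee 5 spruce planks.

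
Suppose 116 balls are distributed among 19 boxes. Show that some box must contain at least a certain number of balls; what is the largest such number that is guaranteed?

7

By the pigeonhole principle, the 19 boxes are the holes and the 116 balls are the pigeons.
If every box held at most 6 balls, the total would be at most 19 × 6 = 114, which is less than 116.
So some box holds at least ⌈116/19⌉ = 7 balls.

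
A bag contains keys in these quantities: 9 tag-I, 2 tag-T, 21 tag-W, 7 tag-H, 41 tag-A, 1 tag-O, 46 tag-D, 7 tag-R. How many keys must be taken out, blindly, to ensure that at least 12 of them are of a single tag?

An adversary could hand out at most 11 keys per tag (5 tags run out sooner): 9 + 2 + 11 + 7 + 11 + 1 + 11 + 7 = 59 keys and still no tag has 12.
One more key lands in a tag already at 11, so 60 draws are enough and 59 are not.

60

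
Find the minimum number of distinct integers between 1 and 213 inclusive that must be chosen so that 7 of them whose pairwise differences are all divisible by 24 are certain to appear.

145

Integers whose pairwise differences are multiples of 24 are exactly those sharing a remainder mod 24. By pigeonhole, the 24 residue classes mod 24 are the pigeonholes.
With 144 integers one could put 6 in each residue class and have no class reach 7.
The 145th integer pushes some class to 7, so 24·6 + 1 = 145.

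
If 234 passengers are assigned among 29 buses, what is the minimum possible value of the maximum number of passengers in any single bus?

9

By pigeonhole, the 29 buses are the holes and the 234 passengers are the pigeons.
If every bus held at most 8 passengers, the total would be at most 29 × 8 = 232, which is less than 234.
So some bus holds at least ⌈234/29⌉ = 9 passengers.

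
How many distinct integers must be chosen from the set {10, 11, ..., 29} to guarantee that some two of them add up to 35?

A set avoiding the sum 35 can contain at most one of each pair {x, 35−x}, plus the 4 elements whose complement lies outside the range.
The integers 18, …, 29 (12 of them) are such a set: any two sum to at least 18+19 = 37 > 35.
By pigeonhole, any 13th integer completes one of the 8 pairs, so 13 choices force a sum of 35.

13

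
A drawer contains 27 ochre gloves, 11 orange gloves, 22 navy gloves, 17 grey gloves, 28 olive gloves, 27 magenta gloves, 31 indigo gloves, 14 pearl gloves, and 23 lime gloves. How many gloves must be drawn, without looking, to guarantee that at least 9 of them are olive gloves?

181

In the worst case for collecting olive gloves, every non-olive glove comes out first.
There are 27 + 11 + 22 + 17 + 27 + 31 + 14 + 23 = 172 non-olive gloves altogether.
After those, each further glove must be olive, so 172 + 9 = 181 draws guarantee 9 olive gloves.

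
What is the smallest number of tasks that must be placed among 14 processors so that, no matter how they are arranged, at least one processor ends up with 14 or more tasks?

With 182 tasks one could put exactly 13 in each of the 14 processors, and no processor would reach 14.
By pigeonhole, one more task must land in a processor that already has 13, giving it 14.
So 14 × 13 + 1 = 183 tasks are required.

183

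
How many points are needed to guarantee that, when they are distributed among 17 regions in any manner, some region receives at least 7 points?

With 102 points one could put exactly 6 in each of the 17 regions, and no region would reach 7.
Pigeonhole: one more point must land in a region that already has 6, giving it 7.
So 17 × 6 + 1 = 103 points are required.

103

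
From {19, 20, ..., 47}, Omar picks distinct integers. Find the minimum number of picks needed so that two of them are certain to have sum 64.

Two chosen integers sum to 64 exactly when both halves of some pair {x, 64−x} with 19 ≤ x ≤ 64−x ≤ 45 are chosen — 13 such pairs.
The remaining 3 elements (those with no distinct partner in range) can never complete a 64-sum, so the worst case takes all of them and one from each pair: 3 + 13 = 16.
Pigeonhole: the 17th integer has to be the second member of some pair, so 16 + 1 = 17.

17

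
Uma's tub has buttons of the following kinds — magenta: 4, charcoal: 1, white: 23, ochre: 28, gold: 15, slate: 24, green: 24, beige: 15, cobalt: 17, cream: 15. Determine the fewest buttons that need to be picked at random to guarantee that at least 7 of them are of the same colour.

54

The 10 colours are the holes; the buttons drawn are the pigeons.
To avoid 7 of any one colour, the worst case takes at most 6 of each colour, or every button of a colour that has fewer than 6.
That gives 4 + 1 + 6 + 6 + 6 + 6 + 6 + 6 + 6 + 6 = 53 buttons with no colour reaching 7.
The next button forces some colour to 7, so 53 + 1 = 54.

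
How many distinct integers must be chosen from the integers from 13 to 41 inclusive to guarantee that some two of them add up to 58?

18

Group the elements by complementary pair {x, 58−x}: {17,41}, {18,40}, {19,39}, …, giving 12 two-element pairs, the single value 29 (it cannot pair with itself since the integers are distinct), and 4 integers whose partner 58−x falls outside [13,41].
By the pigeonhole principle, treating each of those 17 groups as a pigeonhole, one can pick one integer per group — 17 integers — with no two summing to 58.
The 18th integer lands in an occupied pair, forcing a sum of 58.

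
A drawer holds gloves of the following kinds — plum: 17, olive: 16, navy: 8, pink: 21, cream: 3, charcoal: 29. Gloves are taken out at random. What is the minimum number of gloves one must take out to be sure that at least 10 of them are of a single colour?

An adversary could hand out at most 9 gloves per colour (navy, cream run out sooner): 9 + 9 + 8 + 9 + 3 + 9 = 47 gloves and still no colour has 10.
Pigeonhole: one more glove lands in a colour already at 9, so 48 draws are enough and 47 are not.

48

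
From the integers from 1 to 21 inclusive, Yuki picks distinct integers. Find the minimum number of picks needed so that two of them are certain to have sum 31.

Group the elements by complementary pair {x, 31−x}: {10,21}, {11,20}, {12,19}, …, giving 6 two-element pairs and 9 integers whose partner 31−x falls outside [1,21].
Treating each of those 15 groups as a pigeonhole, one can pick one integer per group — 15 integers — with no two summing to 31.
The 16th integer lands in an occupied pair, forcing a sum of 31.

16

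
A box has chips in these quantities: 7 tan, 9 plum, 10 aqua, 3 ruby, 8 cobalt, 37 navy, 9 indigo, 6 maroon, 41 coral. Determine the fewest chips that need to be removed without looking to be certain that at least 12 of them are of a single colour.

The 9 colours are the holes; the chips drawn are the pigeons.
To avoid 12 of any one colour, the worst case takes at most 11 of each colour, or every chip of a colour that has fewer than 11.
That gives 7 + 9 + 10 + 3 + 8 + 11 + 9 + 6 + 11 = 74 chips with no colour reaching 12.
The next chip forces some colour to 12, so 74 + 1 = 75.

75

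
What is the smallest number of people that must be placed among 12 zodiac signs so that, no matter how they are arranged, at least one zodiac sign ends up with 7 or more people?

73

With 72 people one could put exactly 6 in each of the 12 zodiac signs, and no zodiac sign would reach 7.
By the pigeonhole principle, one more person must land in a zodiac sign that already has 6, giving it 7.
So 12 × 6 + 1 = 73 people are required.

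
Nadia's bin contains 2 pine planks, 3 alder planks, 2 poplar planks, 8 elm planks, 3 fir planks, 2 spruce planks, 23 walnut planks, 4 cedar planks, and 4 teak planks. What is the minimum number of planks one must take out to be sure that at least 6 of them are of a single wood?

31

By pigeonhole, put each drawn plank into a box by wood. The largest draw with every box below 6 takes min(count, 5) from each wood; woods with fewer than 5 contribute all they have.
Σ min(cᵢ, 5) = 2 + 3 + 2 + 5 + 3 + 2 + 5 + 4 + 4 = 30.
Draw number 30 + 1 = 31 must push one box to 6.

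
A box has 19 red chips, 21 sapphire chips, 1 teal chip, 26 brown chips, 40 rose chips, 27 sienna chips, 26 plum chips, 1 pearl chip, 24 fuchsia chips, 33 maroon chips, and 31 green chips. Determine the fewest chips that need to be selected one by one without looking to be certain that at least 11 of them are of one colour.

93

An adversary could hand out at most 10 chips per colour (teal, pearl run out sooner): 10 + 10 + 1 + 10 + 10 + 10 + 10 + 1 + 10 + 10 + 10 = 92 chips and still no colour has 11.
By pigeonhole, one more chip lands in a colour already at 10, so 93 draws are enough and 92 are not.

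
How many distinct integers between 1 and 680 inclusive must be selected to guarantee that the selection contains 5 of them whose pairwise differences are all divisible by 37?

149

Integers whose pairwise differences are multiples of 37 are exactly those sharing a remainder mod 37. The 37 residue classes mod 37 are the pigeonholes.
With 148 integers one could put 4 in each residue class and have no class reach 5.
The 149th integer pushes some class to 5, so 37·4 + 1 = 149.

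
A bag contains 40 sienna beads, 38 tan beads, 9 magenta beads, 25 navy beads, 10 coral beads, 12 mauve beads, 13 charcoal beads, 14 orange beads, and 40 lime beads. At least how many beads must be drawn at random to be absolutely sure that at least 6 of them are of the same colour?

The 9 colours are the holes; the beads drawn are the pigeons.
To avoid 6 of any one colour, the worst case takes at most 5 of each colour.
That gives 5 + 5 + 5 + 5 + 5 + 5 + 5 + 5 + 5 = 45 beads with no colour reaching 6.
The next bead forces some colour to 6, so 45 + 1 = 46.

46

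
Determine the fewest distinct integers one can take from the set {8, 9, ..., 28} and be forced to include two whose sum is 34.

13

Group the elements by complementary pair {x, 34−x}: {8,26}, {9,25}, {10,24}, …, giving 9 two-element pairs, the single value 17 (it cannot pair with itself since the integers are distinct), and 2 integers whose partner 34−x falls outside [8,28].
Treating each of those 12 groups as a pigeonhole, one can pick one integer per group — 12 integers — with no two summing to 34.
The 13th integer lands in an occupied pair, forcing a sum of 34.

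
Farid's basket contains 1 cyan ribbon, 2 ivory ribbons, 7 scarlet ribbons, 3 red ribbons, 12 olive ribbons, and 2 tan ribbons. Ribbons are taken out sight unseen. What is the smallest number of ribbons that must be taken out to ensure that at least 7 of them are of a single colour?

The 6 colours are the holes; the ribbons drawn are the pigeons.
To avoid 7 of any one colour, the worst case takes at most 6 of each colour, or every ribbon of a colour that has fewer than 6.
That gives 1 + 2 + 6 + 3 + 6 + 2 = 20 ribbons with no colour reaching 7.
The next ribbon forces some colour to 7, so 20 + 1 = 21.

21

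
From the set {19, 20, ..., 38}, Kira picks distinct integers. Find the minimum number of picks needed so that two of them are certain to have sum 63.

14

Group the elements by complementary pair {x, 63−x}: {25,38}, {26,37}, {27,36}, …, giving 7 two-element pairs and 6 integers whose partner 63−x falls outside [19,38].
Treating each of those 13 groups as a pigeonhole, one can pick one integer per group — 13 integers — with no two summing to 63.
The 14th integer lands in an occupied pair, forcing a sum of 63.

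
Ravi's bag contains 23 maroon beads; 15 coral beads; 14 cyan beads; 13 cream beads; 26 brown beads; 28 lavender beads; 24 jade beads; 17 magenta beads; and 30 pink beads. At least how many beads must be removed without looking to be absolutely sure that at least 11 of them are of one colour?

The 9 colours are the holes; the beads drawn are the pigeons.
To avoid 11 of any one colour, the worst case takes at most 10 of each colour.
That gives 10 + 10 + 10 + 10 + 10 + 10 + 10 + 10 + 10 = 90 beads with no colour reaching 11.
The next bead forces some colour to 11, so 90 + 1 = 91.

91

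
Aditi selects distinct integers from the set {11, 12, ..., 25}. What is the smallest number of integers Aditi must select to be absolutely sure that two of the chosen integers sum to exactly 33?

10

Two chosen integers sum to 33 exactly when both halves of some pair {x, 33−x} with 11 ≤ x ≤ 33−x ≤ 22 are chosen — 6 such pairs.
The remaining 3 elements (those with no distinct partner in range) can never complete a 33-sum, so the worst case takes all of them and one from each pair: 3 + 6 = 9.
By the pigeonhole principle, the 10th integer has to be the second member of some pair, so 9 + 1 = 10.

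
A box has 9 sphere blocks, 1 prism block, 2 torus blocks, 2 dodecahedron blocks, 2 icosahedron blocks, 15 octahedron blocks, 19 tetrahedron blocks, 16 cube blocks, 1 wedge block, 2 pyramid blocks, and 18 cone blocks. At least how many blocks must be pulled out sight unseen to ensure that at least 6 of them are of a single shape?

The 11 shapes are the holes; the blocks drawn are the pigeons.
To avoid 6 of any one shape, the worst case takes at most 5 of each shape, or every block of a shape that has fewer than 5.
That gives 5 + 1 + 2 + 2 + 2 + 5 + 5 + 5 + 1 + 2 + 5 = 35 blocks with no shape reaching 6.
The next block forces some shape to 6, so 35 + 1 = 36.

36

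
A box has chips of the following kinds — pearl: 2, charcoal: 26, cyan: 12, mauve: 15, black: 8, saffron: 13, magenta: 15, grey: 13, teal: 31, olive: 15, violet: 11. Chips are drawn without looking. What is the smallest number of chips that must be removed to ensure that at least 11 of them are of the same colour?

101

An adversary could hand out at most 10 chips per colour (pearl, black run out sooner): 2 + 10 + 10 + 10 + 8 + 10 + 10 + 10 + 10 + 10 + 10 = 100 chips and still no colour has 11.
Pigeonhole: one more chip lands in a colour already at 10, so 101 draws are enough and 100 are not.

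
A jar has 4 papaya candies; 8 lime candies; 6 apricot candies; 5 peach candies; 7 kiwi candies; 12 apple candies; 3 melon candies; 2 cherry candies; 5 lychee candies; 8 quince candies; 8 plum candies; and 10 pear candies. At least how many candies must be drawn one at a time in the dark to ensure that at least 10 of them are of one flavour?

75

By pigeonhole, the 12 flavours are the holes; the candies drawn are the pigeons.
To avoid 10 of any one flavour, the worst case takes at most 9 of each flavour, or every candy of a flavour that has fewer than 9.
That gives 4 + 8 + 6 + 5 + 7 + 9 + 3 + 2 + 5 + 8 + 8 + 9 = 74 candies with no flavour reaching 10.
The next candy forces some flavour to 10, so 74 + 1 = 75.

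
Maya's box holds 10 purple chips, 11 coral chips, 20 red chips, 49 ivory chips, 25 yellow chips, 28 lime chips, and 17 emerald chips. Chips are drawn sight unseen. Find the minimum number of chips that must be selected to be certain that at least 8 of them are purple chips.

In the worst case for collecting purple chips, every non-purple chip comes out first.
There are 11 + 20 + 49 + 25 + 28 + 17 = 150 non-purple chips altogether.
After those, each further chip must be purple, so 150 + 8 = 158 draws guarantee 8 purple chips.

158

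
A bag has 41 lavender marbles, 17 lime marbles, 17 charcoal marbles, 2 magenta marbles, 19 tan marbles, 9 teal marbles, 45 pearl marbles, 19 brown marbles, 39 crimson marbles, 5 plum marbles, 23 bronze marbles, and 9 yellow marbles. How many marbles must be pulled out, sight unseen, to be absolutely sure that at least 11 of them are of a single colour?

106

Pigeonhole: the 12 colours are the holes; the marbles drawn are the pigeons.
To avoid 11 of any one colour, the worst case takes at most 10 of each colour, or every marble of a colour that has fewer than 10.
That gives 10 + 10 + 10 + 2 + 10 + 9 + 10 + 10 + 10 + 5 + 10 + 9 = 105 marbles with no colour reaching 11.
The next marble forces some colour to 11, so 105 + 1 = 106.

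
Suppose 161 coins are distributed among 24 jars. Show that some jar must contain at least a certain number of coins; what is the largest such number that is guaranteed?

By pigeonhole, the 24 jars are the holes and the 161 coins are the pigeons.
If every jar held at most 6 coins, the total would be at most 24 × 6 = 144, which is less than 161.
So some jar holds at least ⌈161/24⌉ = 7 coins.

7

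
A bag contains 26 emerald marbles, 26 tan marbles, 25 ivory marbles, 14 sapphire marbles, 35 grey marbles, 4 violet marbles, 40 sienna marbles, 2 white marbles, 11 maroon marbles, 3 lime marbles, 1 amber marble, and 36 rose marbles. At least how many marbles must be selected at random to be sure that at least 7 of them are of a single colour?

Pigeonhole: put each drawn marble into a box by colour. The largest draw with every box below 7 takes min(count, 6) from each colour; colours with fewer than 6 contribute all they have.
Σ min(cᵢ, 6) = 6 + 6 + 6 + 6 + 6 + 4 + 6 + 2 + 6 + 3 + 1 + 6 = 58.
Draw number 58 + 1 = 59 must push one box to 7.

59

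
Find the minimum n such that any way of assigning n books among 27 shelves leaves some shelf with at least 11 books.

With 270 books one could put exactly 10 in each of the 27 shelves, and no shelf would reach 11.
One more book must land in a shelf that already has 10, giving it 11.
So 27 × 10 + 1 = 271 books are required.

271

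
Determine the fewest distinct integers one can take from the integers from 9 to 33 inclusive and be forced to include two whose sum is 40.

15

Two chosen integers sum to 40 exactly when both halves of some pair {x, 40−x} with 9 ≤ x ≤ 40−x ≤ 31 are chosen — 11 such pairs.
The remaining 3 elements (those with no distinct partner in range) can never complete a 40-sum, so the worst case takes all of them and one from each pair: 3 + 11 = 14.
The 15th integer has to be the second member of some pair, so 14 + 1 = 15.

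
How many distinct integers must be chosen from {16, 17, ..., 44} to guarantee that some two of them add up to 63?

17

Two chosen integers sum to 63 exactly when both halves of some pair {x, 63−x} with 19 ≤ x ≤ 63−x ≤ 44 are chosen — 13 such pairs.
The remaining 3 elements (those with no distinct partner in range) can never complete a 63-sum, so the worst case takes all of them and one from each pair: 3 + 13 = 16.
Pigeonhole: the 17th integer has to be the second member of some pair, so 16 + 1 = 17.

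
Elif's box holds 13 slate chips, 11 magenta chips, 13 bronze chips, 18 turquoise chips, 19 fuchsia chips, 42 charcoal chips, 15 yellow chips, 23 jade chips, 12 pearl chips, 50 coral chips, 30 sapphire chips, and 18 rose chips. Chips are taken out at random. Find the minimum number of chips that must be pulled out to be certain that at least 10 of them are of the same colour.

An adversary could hand out at most 9 chips per colour: 9 + 9 + 9 + 9 + 9 + 9 + 9 + 9 + 9 + 9 + 9 + 9 = 108 chips and still no colour has 10.
By the pigeonhole principle, one more chip lands in a colour already at 9, so 109 draws are enough and 108 are not.

109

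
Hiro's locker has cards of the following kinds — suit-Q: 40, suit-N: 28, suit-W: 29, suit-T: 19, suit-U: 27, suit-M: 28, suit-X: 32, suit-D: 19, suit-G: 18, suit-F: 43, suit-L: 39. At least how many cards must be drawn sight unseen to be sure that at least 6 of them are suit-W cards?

299

In the worst case for collecting suit-W cards, every non-suit-W card comes out first.
There are 40 + 28 + 19 + 27 + 28 + 32 + 19 + 18 + 43 + 39 = 293 non-suit-W cards altogether.
After those, each further card must be suit-W, so 293 + 6 = 299 draws guarantee 6 suit-W cards.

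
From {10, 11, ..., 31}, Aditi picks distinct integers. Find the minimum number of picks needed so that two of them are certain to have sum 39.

13

Two chosen integers sum to 39 exactly when both halves of some pair {x, 39−x} with 10 ≤ x ≤ 39−x ≤ 29 are chosen — 10 such pairs.
The remaining 2 elements (those with no distinct partner in range) can never complete a 39-sum, so the worst case takes all of them and one from each pair: 2 + 10 = 12.
By the pigeonhole principle, the 13th integer has to be the second member of some pair, so 12 + 1 = 13.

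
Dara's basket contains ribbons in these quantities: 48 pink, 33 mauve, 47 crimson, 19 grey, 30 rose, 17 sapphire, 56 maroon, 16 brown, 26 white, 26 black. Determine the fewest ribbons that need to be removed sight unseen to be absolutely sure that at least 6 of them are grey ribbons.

305

In the worst case for collecting grey ribbons, every non-grey ribbon comes out first.
There are 48 + 33 + 47 + 30 + 17 + 56 + 16 + 26 + 26 = 299 non-grey ribbons altogether.
After those, each further ribbon must be grey, so 299 + 6 = 305 draws guarantee 6 grey ribbons.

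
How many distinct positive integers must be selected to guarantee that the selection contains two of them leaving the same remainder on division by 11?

The 11 residue classes mod 11 are the pigeonholes.
With 11 integers one could put 1 in each residue class and have no class reach 2.
The 12th integer pushes some class to 2, so 11·1 + 1 = 12.

12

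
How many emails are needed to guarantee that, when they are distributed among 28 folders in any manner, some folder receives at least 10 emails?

With 252 emails one could put exactly 9 in each of the 28 folders, and no folder would reach 10.
By the pigeonhole principle, one more email must land in a folder that already has 9, giving it 10.
So 28 × 9 + 1 = 253 emails are required.

253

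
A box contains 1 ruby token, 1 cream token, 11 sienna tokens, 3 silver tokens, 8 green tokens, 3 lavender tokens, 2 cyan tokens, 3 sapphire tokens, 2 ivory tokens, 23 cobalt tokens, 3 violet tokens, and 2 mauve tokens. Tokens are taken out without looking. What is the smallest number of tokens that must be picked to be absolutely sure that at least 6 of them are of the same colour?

By pigeonhole, put each drawn token into a box by colour. The largest draw with every box below 6 takes min(count, 5) from each colour; colours with fewer than 5 contribute all they have.
Σ min(cᵢ, 5) = 1 + 1 + 5 + 3 + 5 + 3 + 2 + 3 + 2 + 5 + 3 + 2 = 35.
Draw number 35 + 1 = 36 must push one box to 6.

36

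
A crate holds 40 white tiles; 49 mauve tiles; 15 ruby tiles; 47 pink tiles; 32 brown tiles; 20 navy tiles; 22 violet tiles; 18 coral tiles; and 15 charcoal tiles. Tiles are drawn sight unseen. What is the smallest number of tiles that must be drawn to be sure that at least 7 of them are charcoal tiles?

In the worst case for collecting charcoal tiles, every non-charcoal tile comes out first.
There are 40 + 49 + 15 + 47 + 32 + 20 + 22 + 18 = 243 non-charcoal tiles altogether.
After those, each further tile must be charcoal, so 243 + 7 = 250 draws guarantee 7 charcoal tiles.

250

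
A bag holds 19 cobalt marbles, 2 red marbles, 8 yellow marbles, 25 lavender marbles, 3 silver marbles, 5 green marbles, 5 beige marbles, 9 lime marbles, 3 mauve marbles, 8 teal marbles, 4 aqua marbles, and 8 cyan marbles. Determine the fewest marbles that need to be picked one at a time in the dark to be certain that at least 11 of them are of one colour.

76

An adversary could hand out at most 10 marbles per colour (10 colours run out sooner): 10 + 2 + 8 + 10 + 3 + 5 + 5 + 9 + 3 + 8 + 4 + 8 = 75 marbles and still no colour has 11.
By pigeonhole, one more marble lands in a colour already at 10, so 76 draws are enough and 75 are not.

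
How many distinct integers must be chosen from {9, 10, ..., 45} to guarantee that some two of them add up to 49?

Group the elements by complementary pair {x, 49−x}: {9,40}, {10,39}, {11,38}, …, giving 16 two-element pairs and 5 integers whose partner 49−x falls outside [9,45].
By pigeonhole, treating each of those 21 groups as a pigeonhole, one can pick one integer per group — 21 integers — with no two summing to 49.
The 22nd integer lands in an occupied pair, forcing a sum of 49.

22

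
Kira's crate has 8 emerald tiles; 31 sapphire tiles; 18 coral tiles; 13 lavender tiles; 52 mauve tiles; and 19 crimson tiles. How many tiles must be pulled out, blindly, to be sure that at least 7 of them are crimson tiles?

In the worst case for collecting crimson tiles, every non-crimson tile comes out first.
There are 8 + 31 + 18 + 13 + 52 = 122 non-crimson tiles altogether.
After those, each further tile must be crimson, so 122 + 7 = 129 draws guarantee 7 crimson tiles.

129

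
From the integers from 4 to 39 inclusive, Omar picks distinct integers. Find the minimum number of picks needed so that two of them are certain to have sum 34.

A set avoiding the sum 34 can contain at most one of each pair {x, 34−x}, plus the 10 elements whose complement lies outside the range or equal to its own complement.
The integers 17, …, 39 (23 of them) are such a set: any two sum to at least 17+18 = 35 > 34.
Any 24th integer completes one of the 13 pairs, so 24 choices force a sum of 34.

24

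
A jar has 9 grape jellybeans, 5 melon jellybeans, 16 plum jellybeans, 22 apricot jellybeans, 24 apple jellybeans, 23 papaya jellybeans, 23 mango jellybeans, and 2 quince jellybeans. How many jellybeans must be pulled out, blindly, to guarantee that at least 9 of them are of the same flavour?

56

Put each drawn jellybean into a box by flavour. The largest draw with every box below 9 takes min(count, 8) from each flavour; flavours with fewer than 8 contribute all they have.
Σ min(cᵢ, 8) = 8 + 5 + 8 + 8 + 8 + 8 + 8 + 2 = 55.
Draw number 55 + 1 = 56 must push one box to 9.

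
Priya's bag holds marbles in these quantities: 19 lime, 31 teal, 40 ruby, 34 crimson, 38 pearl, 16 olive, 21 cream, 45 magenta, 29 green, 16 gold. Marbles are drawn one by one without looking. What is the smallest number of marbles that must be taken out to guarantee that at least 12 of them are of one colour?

An adversary could hand out at most 11 marbles per colour: 11 + 11 + 11 + 11 + 11 + 11 + 11 + 11 + 11 + 11 = 110 marbles and still no colour has 12.
One more marble lands in a colour already at 11, so 111 draws are enough and 110 are not.

111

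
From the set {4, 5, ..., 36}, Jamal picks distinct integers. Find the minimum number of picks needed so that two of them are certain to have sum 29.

A set avoiding the sum 29 can contain at most one of each pair {x, 29−x}, plus the 11 elements whose complement lies outside the range.
The integers 15, …, 36 (22 of them) are such a set: any two sum to at least 15+16 = 31 > 29.
Any 23rd integer completes one of the 11 pairs, so 23 choices force a sum of 29.

23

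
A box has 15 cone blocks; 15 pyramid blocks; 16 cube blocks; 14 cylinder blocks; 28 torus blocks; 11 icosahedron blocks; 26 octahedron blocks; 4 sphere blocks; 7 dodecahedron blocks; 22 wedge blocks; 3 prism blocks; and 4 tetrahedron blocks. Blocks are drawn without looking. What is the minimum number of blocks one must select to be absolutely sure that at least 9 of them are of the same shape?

Put each drawn block into a box by shape. The largest draw with every box below 9 takes min(count, 8) from each shape; shapes with fewer than 8 contribute all they have.
Σ min(cᵢ, 8) = 8 + 8 + 8 + 8 + 8 + 8 + 8 + 4 + 7 + 8 + 3 + 4 = 82.
Draw number 82 + 1 = 83 must push one box to 9.

83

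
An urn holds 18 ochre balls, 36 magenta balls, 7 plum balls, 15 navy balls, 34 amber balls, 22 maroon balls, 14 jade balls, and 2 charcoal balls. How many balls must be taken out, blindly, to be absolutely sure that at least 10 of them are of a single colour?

By the pigeonhole principle, put each drawn ball into a box by colour. The largest draw with every box below 10 takes min(count, 9) from each colour; colours with fewer than 9 contribute all they have.
Σ min(cᵢ, 9) = 9 + 9 + 7 + 9 + 9 + 9 + 9 + 2 = 63.
Draw number 63 + 1 = 64 must push one box to 10.

64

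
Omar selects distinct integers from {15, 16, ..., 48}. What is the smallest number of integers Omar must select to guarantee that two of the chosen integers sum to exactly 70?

A set avoiding the sum 70 can contain at most one of each pair {x, 70−x}, plus the 8 elements whose complement lies outside the range or equal to its own complement.
The integers 15, …, 35 (21 of them) are such a set: any two sum to at least 15+16 = 31 and at most 34+35 = 69 < 70.
By the pigeonhole principle, any 22nd integer completes one of the 13 pairs, so 22 choices force a sum of 70.

22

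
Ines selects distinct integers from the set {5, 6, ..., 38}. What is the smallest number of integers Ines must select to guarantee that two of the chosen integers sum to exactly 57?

Two chosen integers sum to 57 exactly when both halves of some pair {x, 57−x} with 19 ≤ x ≤ 57−x ≤ 38 are chosen — 10 such pairs.
The remaining 14 elements (those with no distinct partner in range) can never complete a 57-sum, so the worst case takes all of them and one from each pair: 14 + 10 = 24.
The 25th integer has to be the second member of some pair, so 24 + 1 = 25.

25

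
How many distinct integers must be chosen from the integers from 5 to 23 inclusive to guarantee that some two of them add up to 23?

13

A set avoiding the sum 23 can contain at most one of each pair {x, 23−x}, plus the 5 elements whose complement lies outside the range.
The integers 12, …, 23 (12 of them) are such a set: any two sum to at least 12+13 = 25 > 23.
By the pigeonhole principle, any 13th integer completes one of the 7 pairs, so 13 choices force a sum of 23.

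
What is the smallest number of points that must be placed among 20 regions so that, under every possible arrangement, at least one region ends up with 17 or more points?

321

With 320 points one could put exactly 16 in each of the 20 regions, and no region would reach 17.
One more point must land in a region that already has 16, giving it 17.
So 20 × 16 + 1 = 321 points are required.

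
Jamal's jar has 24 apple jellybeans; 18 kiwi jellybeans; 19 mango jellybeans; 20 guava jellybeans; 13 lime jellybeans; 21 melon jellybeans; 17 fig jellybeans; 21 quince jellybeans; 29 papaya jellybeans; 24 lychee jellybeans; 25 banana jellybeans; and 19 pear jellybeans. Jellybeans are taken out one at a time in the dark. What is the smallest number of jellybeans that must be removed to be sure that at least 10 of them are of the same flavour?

109

By pigeonhole, the 12 flavours are the holes; the jellybeans drawn are the pigeons.
To avoid 10 of any one flavour, the worst case takes at most 9 of each flavour.
That gives 9 + 9 + 9 + 9 + 9 + 9 + 9 + 9 + 9 + 9 + 9 + 9 = 108 jellybeans with no flavour reaching 10.
The next jellybean forces some flavour to 10, so 108 + 1 = 109.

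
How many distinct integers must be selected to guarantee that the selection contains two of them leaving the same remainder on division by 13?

The 13 residue classes mod 13 are the pigeonholes.
With 13 integers one could put 1 in each residue class and have no class reach 2.
The 14th integer pushes some class to 2, so 13·1 + 1 = 14.

14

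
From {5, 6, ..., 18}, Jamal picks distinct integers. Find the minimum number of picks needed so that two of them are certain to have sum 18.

11

A set avoiding the sum 18 can contain at most one of each pair {x, 18−x}, plus the 6 elements whose complement lies outside the range or equal to its own complement.
The integers 9, …, 18 (10 of them) are such a set: any two sum to at least 9+10 = 19 > 18.
Any 11th integer completes one of the 4 pairs, so 11 choices force a sum of 18.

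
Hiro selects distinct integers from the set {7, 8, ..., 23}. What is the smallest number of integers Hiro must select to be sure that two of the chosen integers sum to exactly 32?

11

A set avoiding the sum 32 can contain at most one of each pair {x, 32−x}, plus the 3 elements whose complement lies outside the range or equal to its own complement.
The integers 7, …, 16 (10 of them) are such a set: any two sum to at least 7+8 = 15 and at most 15+16 = 31 < 32.
Any 11th integer completes one of the 7 pairs, so 11 choices force a sum of 32.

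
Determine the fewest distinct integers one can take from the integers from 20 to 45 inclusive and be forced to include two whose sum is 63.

Two chosen integers sum to 63 exactly when both halves of some pair {x, 63−x} with 20 ≤ x ≤ 63−x ≤ 43 are chosen — 12 such pairs.
The remaining 2 elements (those with no distinct partner in range) can never complete a 63-sum, so the worst case takes all of them and one from each pair: 2 + 12 = 14.
Pigeonhole: the 15th integer has to be the second member of some pair, so 14 + 1 = 15.

15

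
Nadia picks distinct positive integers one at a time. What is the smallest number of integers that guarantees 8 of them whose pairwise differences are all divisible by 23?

Integers whose pairwise differences are multiples of 23 are exactly those sharing a remainder mod 23. By the pigeonhole principle, the 23 residue classes mod 23 are the pigeonholes.
With 161 integers one could put 7 in each residue class and have no class reach 8.
The 162nd integer pushes some class to 8, so 23·7 + 1 = 162.

162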